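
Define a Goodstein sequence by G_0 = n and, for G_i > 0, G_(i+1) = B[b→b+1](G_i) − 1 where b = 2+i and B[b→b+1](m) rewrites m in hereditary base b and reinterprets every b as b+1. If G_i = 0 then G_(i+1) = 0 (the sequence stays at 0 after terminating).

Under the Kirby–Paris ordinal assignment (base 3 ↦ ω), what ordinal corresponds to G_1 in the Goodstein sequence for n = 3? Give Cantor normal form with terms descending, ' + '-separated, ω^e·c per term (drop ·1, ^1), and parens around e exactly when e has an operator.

ω

(0) 3|_2 = 2 + 1 ↦ 3 + 1|_3 = 4 ⇒ 3
(1) 3|_3 = 3 ↦ 4|_4 = 4 ⇒ 3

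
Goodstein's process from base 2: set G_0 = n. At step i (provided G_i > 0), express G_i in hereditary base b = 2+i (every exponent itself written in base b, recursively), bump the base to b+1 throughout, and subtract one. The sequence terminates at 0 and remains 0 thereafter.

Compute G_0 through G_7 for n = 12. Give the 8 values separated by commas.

12, 107, 1065, 15685, 280019, 5764910, 134217867, 3486784574

12 —HB2→ 2^(2 + 1) + 2^2 —bump→ 3^(3 + 1) + 3^3 = 108 —(−1)→ 107
107 —HB3→ 3^(3 + 1) + 2·3^2 + 2·3 + 2 —bump→ 4^(4 + 1) + 2·4^2 + 2·4 + 2 = 1066 —(−1)→ 1065
1065 —HB4→ 4^(4 + 1) + 2·4^2 + 2·4 + 1 —bump→ 5^(5 + 1) + 2·5^2 + 2·5 + 1 = 15686 —(−1)→ 15685
15685 —HB5→ 5^(5 + 1) + 2·5^2 + 2·5 —bump→ 6^(6 + 1) + 2·6^2 + 2·6 = 280020 —(−1)→ 280019
280019 —HB6→ 6^(6 + 1) + 2·6^2 + 6 + 5 —bump→ 7^(7 + 1) + 2·7^2 + 7 + 5 = 5764911 —(−1)→ 5764910
5764910 —HB7→ 7^(7 + 1) + 2·7^2 + 7 + 4 —bump→ 8^(8 + 1) + 2·8^2 + 8 + 4 = 134217868 —(−1)→ 134217867
134217867 —HB8→ 8^(8 + 1) + 2·8^2 + 8 + 3 —bump→ 9^(9 + 1) + 2·9^2 + 9 + 3 = 3486784575 —(−1)→ 3486784574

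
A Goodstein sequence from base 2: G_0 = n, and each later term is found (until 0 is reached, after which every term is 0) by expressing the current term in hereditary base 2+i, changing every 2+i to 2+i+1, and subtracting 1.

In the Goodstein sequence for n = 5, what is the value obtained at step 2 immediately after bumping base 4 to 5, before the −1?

468

5 —HB2→ 2^2 + 1 —bump→ 3^3 + 1 = 28 —(−1)→ 27
27 —HB3→ 3^3 —bump→ 4^4 = 256 —(−1)→ 255
255 —HB4→ 3·4^3 + 3·4^2 + 3·4 + 3 —bump→ 3·5^3 + 3·5^2 + 3·5 + 3 = 468 —(−1)→ 467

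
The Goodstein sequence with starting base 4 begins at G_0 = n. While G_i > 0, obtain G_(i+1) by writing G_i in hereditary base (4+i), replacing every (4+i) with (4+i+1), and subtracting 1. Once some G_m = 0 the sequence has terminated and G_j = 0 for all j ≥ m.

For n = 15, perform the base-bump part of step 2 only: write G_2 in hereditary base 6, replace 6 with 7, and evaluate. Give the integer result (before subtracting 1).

i=0: 15 = 3·4 + 3 (b=4); 4→5: 3·5 + 3 = 18; 18−1 = 17
i=1: 17 = 3·5 + 2 (b=5); 5→6: 3·6 + 2 = 20; 20−1 = 19
i=2: 19 = 3·6 + 1 (b=6); 6→7: 3·7 + 1 = 22; 22−1 = 21

22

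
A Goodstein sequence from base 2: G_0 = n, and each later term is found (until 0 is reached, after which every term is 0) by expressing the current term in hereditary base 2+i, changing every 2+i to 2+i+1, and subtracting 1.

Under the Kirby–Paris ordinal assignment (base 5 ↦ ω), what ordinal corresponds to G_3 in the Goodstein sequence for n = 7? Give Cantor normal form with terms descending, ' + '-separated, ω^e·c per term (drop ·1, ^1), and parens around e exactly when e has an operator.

[0] 7 ≡ 2^2 + 2 + 1 (base 2). Lift 3: 31. −1: 30.
[1] 30 ≡ 3^3 + 3 (base 3). Lift 4: 260. −1: 259.
[2] 259 ≡ 4^4 + 3 (base 4). Lift 5: 3128. −1: 3127.
[3] 3127 ≡ 5^5 + 2 (base 5). Lift 6: 46658. −1: 46657.

ω^ω + 2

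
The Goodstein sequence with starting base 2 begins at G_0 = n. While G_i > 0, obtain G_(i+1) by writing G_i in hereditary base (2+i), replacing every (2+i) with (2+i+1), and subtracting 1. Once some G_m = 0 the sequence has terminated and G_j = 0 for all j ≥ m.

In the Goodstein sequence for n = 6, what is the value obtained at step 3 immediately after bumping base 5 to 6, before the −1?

6 —HB2→ 2^2 + 2 —bump→ 3^3 + 3 = 30 —(−1)→ 29
29 —HB3→ 3^3 + 2 —bump→ 4^4 + 2 = 258 —(−1)→ 257
257 —HB4→ 4^4 + 1 —bump→ 5^5 + 1 = 3126 —(−1)→ 3125
3125 —HB5→ 5^5 —bump→ 6^6 = 46656 —(−1)→ 46655

46656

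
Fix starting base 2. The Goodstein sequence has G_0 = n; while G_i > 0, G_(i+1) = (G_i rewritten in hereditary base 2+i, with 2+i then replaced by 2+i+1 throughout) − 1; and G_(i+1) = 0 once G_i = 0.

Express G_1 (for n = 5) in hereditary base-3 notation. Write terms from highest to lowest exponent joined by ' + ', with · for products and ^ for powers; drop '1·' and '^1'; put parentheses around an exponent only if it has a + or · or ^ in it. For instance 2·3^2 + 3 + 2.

5 —HB2→ 2^2 + 1 —bump→ 3^3 + 1 = 28 —(−1)→ 27
27 —HB3→ 3^3 —bump→ 4^4 = 256 —(−1)→ 255

3^3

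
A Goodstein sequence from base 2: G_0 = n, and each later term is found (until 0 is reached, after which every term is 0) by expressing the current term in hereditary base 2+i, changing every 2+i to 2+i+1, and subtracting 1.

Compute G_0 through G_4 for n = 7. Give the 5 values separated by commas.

7, 30, 259, 3127, 46657

base 2: 7 = 2^2 + 2 + 1; at 3: 3^3 + 3 + 1 = 31; next = 30
base 3: 30 = 3^3 + 3; at 4: 4^4 + 4 = 260; next = 259
base 4: 259 = 4^4 + 3; at 5: 5^5 + 3 = 3128; next = 3127
base 5: 3127 = 5^5 + 2; at 6: 6^6 + 2 = 46658; next = 46657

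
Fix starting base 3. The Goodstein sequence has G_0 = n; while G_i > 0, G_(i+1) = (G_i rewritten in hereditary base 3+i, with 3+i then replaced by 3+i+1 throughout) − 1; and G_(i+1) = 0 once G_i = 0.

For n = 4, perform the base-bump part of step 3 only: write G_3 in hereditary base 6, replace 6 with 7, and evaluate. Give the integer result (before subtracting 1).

3

i=0: 4 = 3 + 1 (b=3); 3→4: 4 + 1 = 5; 5−1 = 4
i=1: 4 = 4 (b=4); 4→5: 5 = 5; 5−1 = 4
i=2: 4 = 4 (b=5); 5→6: 4 = 4; 4−1 = 3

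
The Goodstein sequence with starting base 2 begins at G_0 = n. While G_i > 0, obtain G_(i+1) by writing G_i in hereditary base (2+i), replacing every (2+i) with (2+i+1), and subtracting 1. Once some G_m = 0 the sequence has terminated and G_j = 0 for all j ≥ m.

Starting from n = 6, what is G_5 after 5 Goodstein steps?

98039

G_0 = 6. HB_2(6) = 2^2 + 2. Bump = 30. G_1 = 29.
G_1 = 29. HB_3(29) = 3^3 + 2. Bump = 258. G_2 = 257.
G_2 = 257. HB_4(257) = 4^4 + 1. Bump = 3126. G_3 = 3125.
G_3 = 3125. HB_5(3125) = 5^5. Bump = 46656. G_4 = 46655.
G_4 = 46655. HB_6(46655) = 5·6^5 + 5·6^4 + 5·6^3 + 5·6^2 + 5·6 + 5. Bump = 98040. G_5 = 98039.
G_5 = 98039. HB_7(98039) = 5·7^5 + 5·7^4 + 5·7^3 + 5·7^2 + 5·7 + 4. Bump = 187244. G_6 = 187243.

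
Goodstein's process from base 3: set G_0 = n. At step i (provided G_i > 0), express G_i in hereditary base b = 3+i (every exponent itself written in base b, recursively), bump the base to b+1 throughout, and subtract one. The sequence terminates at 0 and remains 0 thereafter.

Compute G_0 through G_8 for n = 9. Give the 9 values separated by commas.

9, 15, 17, 19, 21, 23, 24, 25, 26

G_0=9  [base 3] 3^2  →[3↦4]→  4^2 = 16  −1 ⇒ G_1=15
G_1=15  [base 4] 3·4 + 3  →[4↦5]→  3·5 + 3 = 18  −1 ⇒ G_2=17
G_2=17  [base 5] 3·5 + 2  →[5↦6]→  3·6 + 2 = 20  −1 ⇒ G_3=19
G_3=19  [base 6] 3·6 + 1  →[6↦7]→  3·7 + 1 = 22  −1 ⇒ G_4=21
G_4=21  [base 7] 3·7  →[7↦8]→  3·8 = 24  −1 ⇒ G_5=23
G_5=23  [base 8] 2·8 + 7  →[8↦9]→  2·9 + 7 = 25  −1 ⇒ G_6=24
G_6=24  [base 9] 2·9 + 6  →[9↦10]→  2·10 + 6 = 26  −1 ⇒ G_7=25
G_7=25  [base 10] 2·10 + 5  →[10↦11]→  2·11 + 5 = 27  −1 ⇒ G_8=26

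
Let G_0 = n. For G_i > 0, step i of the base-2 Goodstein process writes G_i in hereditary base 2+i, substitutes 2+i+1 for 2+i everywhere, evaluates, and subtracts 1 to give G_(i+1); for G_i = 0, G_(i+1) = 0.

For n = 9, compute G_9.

G_0=9  [base 2] 2^(2 + 1) + 1  →[2↦3]→  3^(3 + 1) + 1 = 82  −1 ⇒ G_1=81
G_1=81  [base 3] 3^(3 + 1)  →[3↦4]→  4^(4 + 1) = 1024  −1 ⇒ G_2=1023
G_2=1023  [base 4] 3·4^4 + 3·4^3 + 3·4^2 + 3·4 + 3  →[4↦5]→  3·5^5 + 3·5^3 + 3·5^2 + 3·5 + 3 = 9843  −1 ⇒ G_3=9842
G_3=9842  [base 5] 3·5^5 + 3·5^3 + 3·5^2 + 3·5 + 2  →[5↦6]→  3·6^6 + 3·6^3 + 3·6^2 + 3·6 + 2 = 140744  −1 ⇒ G_4=140743
G_4=140743  [base 6] 3·6^6 + 3·6^3 + 3·6^2 + 3·6 + 1  →[6↦7]→  3·7^7 + 3·7^3 + 3·7^2 + 3·7 + 1 = 2471827  −1 ⇒ G_5=2471826
G_5=2471826  [base 7] 3·7^7 + 3·7^3 + 3·7^2 + 3·7  →[7↦8]→  3·8^8 + 3·8^3 + 3·8^2 + 3·8 = 50333400  −1 ⇒ G_6=50333399
G_6=50333399  [base 8] 3·8^8 + 3·8^3 + 3·8^2 + 2·8 + 7  →[8↦9]→  3·9^9 + 3·9^3 + 3·9^2 + 2·9 + 7 = 1162263922  −1 ⇒ G_7=1162263921
G_7=1162263921  [base 9] 3·9^9 + 3·9^3 + 3·9^2 + 2·9 + 6  →[9↦10]→  3·10^10 + 3·10^3 + 3·10^2 + 2·10 + 6 = 30000003326  −1 ⇒ G_8=30000003325
G_8=30000003325  [base 10] 3·10^10 + 3·10^3 + 3·10^2 + 2·10 + 5  →[10↦11]→  3·11^11 + 3·11^3 + 3·11^2 + 2·11 + 5 = 855935016216  −1 ⇒ G_9=855935016215

855935016215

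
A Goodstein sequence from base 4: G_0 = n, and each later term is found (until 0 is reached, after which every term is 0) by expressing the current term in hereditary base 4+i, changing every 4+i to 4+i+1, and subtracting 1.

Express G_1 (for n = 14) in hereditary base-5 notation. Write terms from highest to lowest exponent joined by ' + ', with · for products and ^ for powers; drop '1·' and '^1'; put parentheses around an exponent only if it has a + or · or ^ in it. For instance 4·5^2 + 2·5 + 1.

[0] 14 ≡ 3·4 + 2 (base 4). Lift 5: 17. −1: 16.
[1] 16 ≡ 3·5 + 1 (base 5). Lift 6: 19. −1: 18.

3·5 + 1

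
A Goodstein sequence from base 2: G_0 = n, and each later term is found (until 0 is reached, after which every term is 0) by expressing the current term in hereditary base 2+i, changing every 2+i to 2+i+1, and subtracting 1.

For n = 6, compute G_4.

46655

(0) 6|_2 = 2^2 + 2 ↦ 3^3 + 3|_3 = 30 ⇒ 29
(1) 29|_3 = 3^3 + 2 ↦ 4^4 + 2|_4 = 258 ⇒ 257
(2) 257|_4 = 4^4 + 1 ↦ 5^5 + 1|_5 = 3126 ⇒ 3125
(3) 3125|_5 = 5^5 ↦ 6^6|_6 = 46656 ⇒ 46655
(4) 46655|_6 = 5·6^5 + 5·6^4 + 5·6^3 + 5·6^2 + 5·6 + 5 ↦ 5·7^5 + 5·7^4 + 5·7^3 + 5·7^2 + 5·7 + 5|_7 = 98040 ⇒ 98039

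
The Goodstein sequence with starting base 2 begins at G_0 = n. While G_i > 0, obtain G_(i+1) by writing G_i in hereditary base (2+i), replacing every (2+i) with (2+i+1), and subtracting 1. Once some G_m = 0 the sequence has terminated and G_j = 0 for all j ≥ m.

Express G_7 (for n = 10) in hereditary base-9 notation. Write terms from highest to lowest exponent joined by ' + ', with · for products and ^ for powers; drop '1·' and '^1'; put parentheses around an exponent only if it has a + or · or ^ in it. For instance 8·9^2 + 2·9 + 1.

5·9^9 + 5·9^5 + 5·9^4 + 5·9^3 + 5·9^2 + 5·9 + 2

base 2: 10 = 2^(2 + 1) + 2; at 3: 3^(3 + 1) + 3 = 84; next = 83
base 3: 83 = 3^(3 + 1) + 2; at 4: 4^(4 + 1) + 2 = 1026; next = 1025
base 4: 1025 = 4^(4 + 1) + 1; at 5: 5^(5 + 1) + 1 = 15626; next = 15625
base 5: 15625 = 5^(5 + 1); at 6: 6^(6 + 1) = 279936; next = 279935
base 6: 279935 = 5·6^6 + 5·6^5 + 5·6^4 + 5·6^3 + 5·6^2 + 5·6 + 5; at 7: 5·7^7 + 5·7^5 + 5·7^4 + 5·7^3 + 5·7^2 + 5·7 + 5 = 4215755; next = 4215754
base 7: 4215754 = 5·7^7 + 5·7^5 + 5·7^4 + 5·7^3 + 5·7^2 + 5·7 + 4; at 8: 5·8^8 + 5·8^5 + 5·8^4 + 5·8^3 + 5·8^2 + 5·8 + 4 = 84073324; next = 84073323
base 8: 84073323 = 5·8^8 + 5·8^5 + 5·8^4 + 5·8^3 + 5·8^2 + 5·8 + 3; at 9: 5·9^9 + 5·9^5 + 5·9^4 + 5·9^3 + 5·9^2 + 5·9 + 3 = 1937434593; next = 1937434592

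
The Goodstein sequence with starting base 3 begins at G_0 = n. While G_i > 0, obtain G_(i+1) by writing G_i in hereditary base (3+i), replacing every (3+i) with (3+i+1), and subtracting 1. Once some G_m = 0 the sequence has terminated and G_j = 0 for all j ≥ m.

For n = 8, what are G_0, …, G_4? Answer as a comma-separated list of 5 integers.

8 —HB3→ 2·3 + 2 —bump→ 2·4 + 2 = 10 —(−1)→ 9
9 —HB4→ 2·4 + 1 —bump→ 2·5 + 1 = 11 —(−1)→ 10
10 —HB5→ 2·5 —bump→ 2·6 = 12 —(−1)→ 11
11 —HB6→ 6 + 5 —bump→ 7 + 5 = 12 —(−1)→ 11

8, 9, 10, 11, 11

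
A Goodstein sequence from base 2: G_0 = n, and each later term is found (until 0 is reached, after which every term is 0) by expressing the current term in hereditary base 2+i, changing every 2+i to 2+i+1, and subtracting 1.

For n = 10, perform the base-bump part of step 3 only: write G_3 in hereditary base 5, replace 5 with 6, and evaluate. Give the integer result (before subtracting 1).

279936

base 2: 10 = 2^(2 + 1) + 2; at 3: 3^(3 + 1) + 3 = 84; next = 83
base 3: 83 = 3^(3 + 1) + 2; at 4: 4^(4 + 1) + 2 = 1026; next = 1025
base 4: 1025 = 4^(4 + 1) + 1; at 5: 5^(5 + 1) + 1 = 15626; next = 15625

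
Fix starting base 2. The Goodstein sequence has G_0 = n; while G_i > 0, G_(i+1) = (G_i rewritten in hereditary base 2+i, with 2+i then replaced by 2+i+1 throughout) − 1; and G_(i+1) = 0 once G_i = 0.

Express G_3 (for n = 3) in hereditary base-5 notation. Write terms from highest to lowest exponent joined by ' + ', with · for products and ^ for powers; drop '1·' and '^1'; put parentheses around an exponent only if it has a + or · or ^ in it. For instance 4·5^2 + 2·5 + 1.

[0] 3 ≡ 2 + 1 (base 2). Lift 3: 4. −1: 3.
[1] 3 ≡ 3 (base 3). Lift 4: 4. −1: 3.
[2] 3 ≡ 3 (base 4). Lift 5: 3. −1: 2.
[3] 2 ≡ 2 (base 5). Lift 6: 2. −1: 1.

2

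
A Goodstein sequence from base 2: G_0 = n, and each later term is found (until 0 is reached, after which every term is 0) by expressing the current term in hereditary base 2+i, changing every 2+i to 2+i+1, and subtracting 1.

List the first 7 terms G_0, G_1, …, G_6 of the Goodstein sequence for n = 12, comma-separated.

base 2: 12 = 2^(2 + 1) + 2^2; at 3: 3^(3 + 1) + 3^3 = 108; next = 107
base 3: 107 = 3^(3 + 1) + 2·3^2 + 2·3 + 2; at 4: 4^(4 + 1) + 2·4^2 + 2·4 + 2 = 1066; next = 1065
base 4: 1065 = 4^(4 + 1) + 2·4^2 + 2·4 + 1; at 5: 5^(5 + 1) + 2·5^2 + 2·5 + 1 = 15686; next = 15685
base 5: 15685 = 5^(5 + 1) + 2·5^2 + 2·5; at 6: 6^(6 + 1) + 2·6^2 + 2·6 = 280020; next = 280019
base 6: 280019 = 6^(6 + 1) + 2·6^2 + 6 + 5; at 7: 7^(7 + 1) + 2·7^2 + 7 + 5 = 5764911; next = 5764910
base 7: 5764910 = 7^(7 + 1) + 2·7^2 + 7 + 4; at 8: 8^(8 + 1) + 2·8^2 + 8 + 4 = 134217868; next = 134217867

12, 107, 1065, 15685, 280019, 5764910, 134217867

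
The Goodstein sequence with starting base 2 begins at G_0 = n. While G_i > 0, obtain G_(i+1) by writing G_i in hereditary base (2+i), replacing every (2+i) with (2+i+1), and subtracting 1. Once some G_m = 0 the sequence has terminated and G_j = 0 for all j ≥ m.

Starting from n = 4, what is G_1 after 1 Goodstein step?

(0) 4|_2 = 2^2 ↦ 3^3|_3 = 27 ⇒ 26
(1) 26|_3 = 2·3^2 + 2·3 + 2 ↦ 2·4^2 + 2·4 + 2|_4 = 42 ⇒ 41

26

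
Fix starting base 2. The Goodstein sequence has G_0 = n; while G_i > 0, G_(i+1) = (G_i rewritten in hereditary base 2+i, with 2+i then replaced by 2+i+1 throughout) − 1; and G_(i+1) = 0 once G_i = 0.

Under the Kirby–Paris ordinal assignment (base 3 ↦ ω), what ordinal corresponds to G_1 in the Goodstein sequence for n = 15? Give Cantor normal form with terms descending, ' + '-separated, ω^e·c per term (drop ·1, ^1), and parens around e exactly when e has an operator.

ω^(ω + 1) + ω^ω + ω

15 —HB2→ 2^(2 + 1) + 2^2 + 2 + 1 —bump→ 3^(3 + 1) + 3^3 + 3 + 1 = 112 —(−1)→ 111
111 —HB3→ 3^(3 + 1) + 3^3 + 3 —bump→ 4^(4 + 1) + 4^4 + 4 = 1284 —(−1)→ 1283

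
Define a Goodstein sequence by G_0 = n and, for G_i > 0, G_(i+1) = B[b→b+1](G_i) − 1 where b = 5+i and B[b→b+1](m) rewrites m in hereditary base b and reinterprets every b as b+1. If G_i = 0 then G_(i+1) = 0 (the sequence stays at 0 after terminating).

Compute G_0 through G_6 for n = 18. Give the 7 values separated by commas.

18, 20, 22, 24, 26, 27, 28

i=0: 18 = 3·5 + 3 (b=5); 5→6: 3·6 + 3 = 21; 21−1 = 20
i=1: 20 = 3·6 + 2 (b=6); 6→7: 3·7 + 2 = 23; 23−1 = 22
i=2: 22 = 3·7 + 1 (b=7); 7→8: 3·8 + 1 = 25; 25−1 = 24
i=3: 24 = 3·8 (b=8); 8→9: 3·9 = 27; 27−1 = 26
i=4: 26 = 2·9 + 8 (b=9); 9→10: 2·10 + 8 = 28; 28−1 = 27
i=5: 27 = 2·10 + 7 (b=10); 10→11: 2·11 + 7 = 29; 29−1 = 28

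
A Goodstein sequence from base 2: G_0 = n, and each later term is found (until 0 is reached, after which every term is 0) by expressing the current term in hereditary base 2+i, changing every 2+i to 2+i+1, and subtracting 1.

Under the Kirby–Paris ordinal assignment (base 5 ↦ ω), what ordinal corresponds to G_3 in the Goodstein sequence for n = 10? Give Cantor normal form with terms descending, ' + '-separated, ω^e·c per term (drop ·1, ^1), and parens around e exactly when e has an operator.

ω^(ω + 1)

G_0 = 10. HB_2(10) = 2^(2 + 1) + 2. Bump = 84. G_1 = 83.
G_1 = 83. HB_3(83) = 3^(3 + 1) + 2. Bump = 1026. G_2 = 1025.
G_2 = 1025. HB_4(1025) = 4^(4 + 1) + 1. Bump = 15626. G_3 = 15625.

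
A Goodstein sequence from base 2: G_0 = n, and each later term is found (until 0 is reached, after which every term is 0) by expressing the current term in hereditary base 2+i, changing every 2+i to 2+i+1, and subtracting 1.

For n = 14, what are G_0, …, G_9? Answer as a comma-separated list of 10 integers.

G_0 = 14. HB_2(14) = 2^(2 + 1) + 2^2 + 2. Bump = 111. G_1 = 110.
G_1 = 110. HB_3(110) = 3^(3 + 1) + 3^3 + 2. Bump = 1282. G_2 = 1281.
G_2 = 1281. HB_4(1281) = 4^(4 + 1) + 4^4 + 1. Bump = 18751. G_3 = 18750.
G_3 = 18750. HB_5(18750) = 5^(5 + 1) + 5^5. Bump = 326592. G_4 = 326591.
G_4 = 326591. HB_6(326591) = 6^(6 + 1) + 5·6^5 + 5·6^4 + 5·6^3 + 5·6^2 + 5·6 + 5. Bump = 5862841. G_5 = 5862840.
G_5 = 5862840. HB_7(5862840) = 7^(7 + 1) + 5·7^5 + 5·7^4 + 5·7^3 + 5·7^2 + 5·7 + 4. Bump = 134404972. G_6 = 134404971.
G_6 = 134404971. HB_8(134404971) = 8^(8 + 1) + 5·8^5 + 5·8^4 + 5·8^3 + 5·8^2 + 5·8 + 3. Bump = 3487116549. G_7 = 3487116548.
G_7 = 3487116548. HB_9(3487116548) = 9^(9 + 1) + 5·9^5 + 5·9^4 + 5·9^3 + 5·9^2 + 5·9 + 2. Bump = 100000555552. G_8 = 100000555551.
G_8 = 100000555551. HB_10(100000555551) = 10^(10 + 1) + 5·10^5 + 5·10^4 + 5·10^3 + 5·10^2 + 5·10 + 1. Bump = 3138429262497. G_9 = 3138429262496.

14, 110, 1281, 18750, 326591, 5862840, 134404971, 3487116548, 100000555551, 3138429262496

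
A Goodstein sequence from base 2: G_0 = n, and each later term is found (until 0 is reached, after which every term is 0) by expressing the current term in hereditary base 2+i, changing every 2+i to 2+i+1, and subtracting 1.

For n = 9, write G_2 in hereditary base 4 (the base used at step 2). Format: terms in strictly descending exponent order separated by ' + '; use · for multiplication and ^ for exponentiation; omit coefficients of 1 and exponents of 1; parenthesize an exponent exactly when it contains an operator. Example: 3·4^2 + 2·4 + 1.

[0] 9 ≡ 2^(2 + 1) + 1 (base 2). Lift 3: 82. −1: 81.
[1] 81 ≡ 3^(3 + 1) (base 3). Lift 4: 1024. −1: 1023.

3·4^4 + 3·4^3 + 3·4^2 + 3·4 + 3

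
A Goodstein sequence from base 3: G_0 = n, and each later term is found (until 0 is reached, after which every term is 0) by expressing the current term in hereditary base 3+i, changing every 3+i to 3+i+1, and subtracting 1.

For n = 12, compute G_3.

37

G_0 = 12. HB_3(12) = 3^2 + 3. Bump = 20. G_1 = 19.
G_1 = 19. HB_4(19) = 4^2 + 3. Bump = 28. G_2 = 27.
G_2 = 27. HB_5(27) = 5^2 + 2. Bump = 38. G_3 = 37.
G_3 = 37. HB_6(37) = 6^2 + 1. Bump = 50. G_4 = 49.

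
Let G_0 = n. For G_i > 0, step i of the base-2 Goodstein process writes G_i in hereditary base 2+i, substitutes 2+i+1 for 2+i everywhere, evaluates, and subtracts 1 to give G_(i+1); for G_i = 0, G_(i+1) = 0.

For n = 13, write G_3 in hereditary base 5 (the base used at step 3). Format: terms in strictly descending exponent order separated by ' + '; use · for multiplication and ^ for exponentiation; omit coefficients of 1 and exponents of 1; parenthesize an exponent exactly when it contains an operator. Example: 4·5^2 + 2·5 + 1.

base 2: 13 = 2^(2 + 1) + 2^2 + 1; at 3: 3^(3 + 1) + 3^3 + 1 = 109; next = 108
base 3: 108 = 3^(3 + 1) + 3^3; at 4: 4^(4 + 1) + 4^4 = 1280; next = 1279
base 4: 1279 = 4^(4 + 1) + 3·4^3 + 3·4^2 + 3·4 + 3; at 5: 5^(5 + 1) + 3·5^3 + 3·5^2 + 3·5 + 3 = 16093; next = 16092

5^(5 + 1) + 3·5^3 + 3·5^2 + 3·5 + 2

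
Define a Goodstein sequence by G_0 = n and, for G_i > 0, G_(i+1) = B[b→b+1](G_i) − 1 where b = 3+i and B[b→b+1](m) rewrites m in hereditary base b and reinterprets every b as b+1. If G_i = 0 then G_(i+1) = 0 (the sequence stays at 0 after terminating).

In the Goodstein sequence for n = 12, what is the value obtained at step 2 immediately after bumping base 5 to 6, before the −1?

G_0 = 12. HB_3(12) = 3^2 + 3. Bump = 20. G_1 = 19.
G_1 = 19. HB_4(19) = 4^2 + 3. Bump = 28. G_2 = 27.
G_2 = 27. HB_5(27) = 5^2 + 2. Bump = 38. G_3 = 37.

38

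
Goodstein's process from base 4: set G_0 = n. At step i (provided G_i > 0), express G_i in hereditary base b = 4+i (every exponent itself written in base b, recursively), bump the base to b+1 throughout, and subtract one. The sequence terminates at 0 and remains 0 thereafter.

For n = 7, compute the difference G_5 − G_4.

-1

[0] 7 ≡ 4 + 3 (base 4). Lift 5: 8. −1: 7.
[1] 7 ≡ 5 + 2 (base 5). Lift 6: 8. −1: 7.
[2] 7 ≡ 6 + 1 (base 6). Lift 7: 8. −1: 7.
[3] 7 ≡ 7 (base 7). Lift 8: 8. −1: 7.
[4] 7 ≡ 7 (base 8). Lift 9: 7. −1: 6.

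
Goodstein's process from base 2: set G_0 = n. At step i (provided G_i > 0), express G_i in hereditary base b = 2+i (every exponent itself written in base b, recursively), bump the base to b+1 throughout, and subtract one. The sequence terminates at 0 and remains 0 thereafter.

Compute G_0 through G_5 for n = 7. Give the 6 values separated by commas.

7, 30, 259, 3127, 46657, 823543

G_0 = 7. HB_2(7) = 2^2 + 2 + 1. Bump = 31. G_1 = 30.
G_1 = 30. HB_3(30) = 3^3 + 3. Bump = 260. G_2 = 259.
G_2 = 259. HB_4(259) = 4^4 + 3. Bump = 3128. G_3 = 3127.
G_3 = 3127. HB_5(3127) = 5^5 + 2. Bump = 46658. G_4 = 46657.
G_4 = 46657. HB_6(46657) = 6^6 + 1. Bump = 823544. G_5 = 823543.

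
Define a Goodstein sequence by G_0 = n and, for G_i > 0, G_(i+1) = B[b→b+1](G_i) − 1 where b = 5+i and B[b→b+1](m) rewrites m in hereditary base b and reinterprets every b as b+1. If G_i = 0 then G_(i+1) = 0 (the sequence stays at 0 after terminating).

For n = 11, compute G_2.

step 0: 11 = 2·5 + 1; sub 6 for 5: 2·6 + 1; = 13; G_1 = 13−1 = 12
step 1: 12 = 2·6; sub 7 for 6: 2·7; = 14; G_2 = 14−1 = 13
step 2: 13 = 7 + 6; sub 8 for 7: 8 + 6; = 14; G_3 = 14−1 = 13

13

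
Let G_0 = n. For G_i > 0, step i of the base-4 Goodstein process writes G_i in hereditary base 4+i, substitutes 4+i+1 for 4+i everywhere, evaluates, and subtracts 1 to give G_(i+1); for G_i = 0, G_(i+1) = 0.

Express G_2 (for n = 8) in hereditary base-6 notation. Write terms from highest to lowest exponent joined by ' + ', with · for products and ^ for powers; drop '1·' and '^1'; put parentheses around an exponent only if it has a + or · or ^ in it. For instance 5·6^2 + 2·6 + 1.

base 4: 8 = 2·4; at 5: 2·5 = 10; next = 9
base 5: 9 = 5 + 4; at 6: 6 + 4 = 10; next = 9
base 6: 9 = 6 + 3; at 7: 7 + 3 = 10; next = 9

6 + 3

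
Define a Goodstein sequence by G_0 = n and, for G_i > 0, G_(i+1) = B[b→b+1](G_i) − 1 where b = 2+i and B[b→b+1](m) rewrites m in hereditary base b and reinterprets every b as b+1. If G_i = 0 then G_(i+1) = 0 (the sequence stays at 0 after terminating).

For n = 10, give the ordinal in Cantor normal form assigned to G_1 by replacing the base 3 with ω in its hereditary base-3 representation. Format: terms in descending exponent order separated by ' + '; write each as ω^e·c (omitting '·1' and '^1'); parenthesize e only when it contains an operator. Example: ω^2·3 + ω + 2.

ω^(ω + 1) + 2

(0) 10|_2 = 2^(2 + 1) + 2 ↦ 3^(3 + 1) + 3|_3 = 84 ⇒ 83
(1) 83|_3 = 3^(3 + 1) + 2 ↦ 4^(4 + 1) + 2|_4 = 1026 ⇒ 1025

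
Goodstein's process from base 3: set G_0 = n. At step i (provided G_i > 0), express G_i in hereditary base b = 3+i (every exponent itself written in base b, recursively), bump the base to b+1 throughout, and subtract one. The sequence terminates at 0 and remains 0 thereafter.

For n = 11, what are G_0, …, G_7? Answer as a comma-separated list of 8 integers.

step 0: 11 = 3^2 + 2; sub 4 for 3: 4^2 + 2; = 18; G_1 = 18−1 = 17
step 1: 17 = 4^2 + 1; sub 5 for 4: 5^2 + 1; = 26; G_2 = 26−1 = 25
step 2: 25 = 5^2; sub 6 for 5: 6^2; = 36; G_3 = 36−1 = 35
step 3: 35 = 5·6 + 5; sub 7 for 6: 5·7 + 5; = 40; G_4 = 40−1 = 39
step 4: 39 = 5·7 + 4; sub 8 for 7: 5·8 + 4; = 44; G_5 = 44−1 = 43
step 5: 43 = 5·8 + 3; sub 9 for 8: 5·9 + 3; = 48; G_6 = 48−1 = 47
step 6: 47 = 5·9 + 2; sub 10 for 9: 5·10 + 2; = 52; G_7 = 52−1 = 51

11, 17, 25, 35, 39, 43, 47, 51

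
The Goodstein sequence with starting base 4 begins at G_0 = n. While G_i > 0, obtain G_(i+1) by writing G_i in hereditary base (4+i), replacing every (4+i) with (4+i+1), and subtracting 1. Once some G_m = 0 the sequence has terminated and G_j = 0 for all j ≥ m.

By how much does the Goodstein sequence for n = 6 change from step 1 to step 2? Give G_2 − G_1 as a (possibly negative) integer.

base 4: 6 = 4 + 2; at 5: 5 + 2 = 7; next = 6
base 5: 6 = 5 + 1; at 6: 6 + 1 = 7; next = 6

0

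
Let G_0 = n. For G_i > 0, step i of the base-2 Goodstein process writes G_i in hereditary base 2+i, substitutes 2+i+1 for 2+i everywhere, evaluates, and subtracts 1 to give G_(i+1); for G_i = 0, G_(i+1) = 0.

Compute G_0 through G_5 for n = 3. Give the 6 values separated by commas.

3, 3, 3, 2, 1, 0

base 2: 3 = 2 + 1; at 3: 3 + 1 = 4; next = 3
base 3: 3 = 3; at 4: 4 = 4; next = 3
base 4: 3 = 3; at 5: 3 = 3; next = 2
base 5: 2 = 2; at 6: 2 = 2; next = 1
base 6: 1 = 1; at 7: 1 = 1; next = 0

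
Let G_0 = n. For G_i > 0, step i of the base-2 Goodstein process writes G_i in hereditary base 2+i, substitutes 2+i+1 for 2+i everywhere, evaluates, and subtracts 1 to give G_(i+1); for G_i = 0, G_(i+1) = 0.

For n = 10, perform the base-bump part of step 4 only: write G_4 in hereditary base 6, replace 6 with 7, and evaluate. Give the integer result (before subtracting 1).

(0) 10|_2 = 2^(2 + 1) + 2 ↦ 3^(3 + 1) + 3|_3 = 84 ⇒ 83
(1) 83|_3 = 3^(3 + 1) + 2 ↦ 4^(4 + 1) + 2|_4 = 1026 ⇒ 1025
(2) 1025|_4 = 4^(4 + 1) + 1 ↦ 5^(5 + 1) + 1|_5 = 15626 ⇒ 15625
(3) 15625|_5 = 5^(5 + 1) ↦ 6^(6 + 1)|_6 = 279936 ⇒ 279935
(4) 279935|_6 = 5·6^6 + 5·6^5 + 5·6^4 + 5·6^3 + 5·6^2 + 5·6 + 5 ↦ 5·7^7 + 5·7^5 + 5·7^4 + 5·7^3 + 5·7^2 + 5·7 + 5|_7 = 4215755 ⇒ 4215754

4215755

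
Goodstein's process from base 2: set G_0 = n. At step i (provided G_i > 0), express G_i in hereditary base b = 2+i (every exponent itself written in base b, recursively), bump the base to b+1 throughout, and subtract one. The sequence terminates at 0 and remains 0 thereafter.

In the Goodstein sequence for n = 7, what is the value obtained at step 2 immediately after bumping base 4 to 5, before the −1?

(0) 7|_2 = 2^2 + 2 + 1 ↦ 3^3 + 3 + 1|_3 = 31 ⇒ 30
(1) 30|_3 = 3^3 + 3 ↦ 4^4 + 4|_4 = 260 ⇒ 259

3128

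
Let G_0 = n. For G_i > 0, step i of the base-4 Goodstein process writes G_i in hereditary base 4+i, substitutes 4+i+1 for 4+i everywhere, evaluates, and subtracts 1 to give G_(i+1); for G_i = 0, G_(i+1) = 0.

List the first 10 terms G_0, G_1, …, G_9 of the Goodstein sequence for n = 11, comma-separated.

(0) 11|_4 = 2·4 + 3 ↦ 2·5 + 3|_5 = 13 ⇒ 12
(1) 12|_5 = 2·5 + 2 ↦ 2·6 + 2|_6 = 14 ⇒ 13
(2) 13|_6 = 2·6 + 1 ↦ 2·7 + 1|_7 = 15 ⇒ 14
(3) 14|_7 = 2·7 ↦ 2·8|_8 = 16 ⇒ 15
(4) 15|_8 = 8 + 7 ↦ 9 + 7|_9 = 16 ⇒ 15
(5) 15|_9 = 9 + 6 ↦ 10 + 6|_10 = 16 ⇒ 15
(6) 15|_10 = 10 + 5 ↦ 11 + 5|_11 = 16 ⇒ 15
(7) 15|_11 = 11 + 4 ↦ 12 + 4|_12 = 16 ⇒ 15
(8) 15|_12 = 12 + 3 ↦ 13 + 3|_13 = 16 ⇒ 15

11, 12, 13, 14, 15, 15, 15, 15, 15, 15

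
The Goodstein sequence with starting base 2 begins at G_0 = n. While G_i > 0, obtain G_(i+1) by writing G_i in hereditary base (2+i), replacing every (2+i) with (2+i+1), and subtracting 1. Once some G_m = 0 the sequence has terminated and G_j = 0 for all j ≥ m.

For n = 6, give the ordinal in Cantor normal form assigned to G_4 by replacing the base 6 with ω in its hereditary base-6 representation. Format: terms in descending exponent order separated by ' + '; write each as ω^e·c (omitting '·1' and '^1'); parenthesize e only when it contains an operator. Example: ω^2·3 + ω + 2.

6 —HB2→ 2^2 + 2 —bump→ 3^3 + 3 = 30 —(−1)→ 29
29 —HB3→ 3^3 + 2 —bump→ 4^4 + 2 = 258 —(−1)→ 257
257 —HB4→ 4^4 + 1 —bump→ 5^5 + 1 = 3126 —(−1)→ 3125
3125 —HB5→ 5^5 —bump→ 6^6 = 46656 —(−1)→ 46655

ω^5·5 + ω^4·5 + ω^3·5 + ω^2·5 + ω·5 + 5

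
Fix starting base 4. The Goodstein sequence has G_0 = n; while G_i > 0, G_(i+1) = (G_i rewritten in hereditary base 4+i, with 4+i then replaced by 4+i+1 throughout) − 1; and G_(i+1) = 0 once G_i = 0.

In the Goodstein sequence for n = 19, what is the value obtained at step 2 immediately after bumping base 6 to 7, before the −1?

50

base 4: 19 = 4^2 + 3; at 5: 5^2 + 3 = 28; next = 27
base 5: 27 = 5^2 + 2; at 6: 6^2 + 2 = 38; next = 37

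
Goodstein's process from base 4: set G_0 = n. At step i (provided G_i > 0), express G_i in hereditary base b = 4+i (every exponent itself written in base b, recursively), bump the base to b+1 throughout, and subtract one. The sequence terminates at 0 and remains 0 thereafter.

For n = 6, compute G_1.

6

(0) 6|_4 = 4 + 2 ↦ 5 + 2|_5 = 7 ⇒ 6
(1) 6|_5 = 5 + 1 ↦ 6 + 1|_6 = 7 ⇒ 6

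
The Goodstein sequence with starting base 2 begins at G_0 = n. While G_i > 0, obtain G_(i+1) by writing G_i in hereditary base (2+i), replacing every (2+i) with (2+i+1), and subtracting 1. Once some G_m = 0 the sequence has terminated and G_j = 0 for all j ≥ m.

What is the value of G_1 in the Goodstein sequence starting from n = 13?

(0) 13|_2 = 2^(2 + 1) + 2^2 + 1 ↦ 3^(3 + 1) + 3^3 + 1|_3 = 109 ⇒ 108
(1) 108|_3 = 3^(3 + 1) + 3^3 ↦ 4^(4 + 1) + 4^4|_4 = 1280 ⇒ 1279

108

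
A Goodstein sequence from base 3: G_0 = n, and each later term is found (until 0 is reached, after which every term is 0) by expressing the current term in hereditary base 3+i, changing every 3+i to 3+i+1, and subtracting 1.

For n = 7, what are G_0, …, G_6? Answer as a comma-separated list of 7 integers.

7, 8, 9, 9, 9, 9, 9

G_0 = 7. HB_3(7) = 2·3 + 1. Bump = 9. G_1 = 8.
G_1 = 8. HB_4(8) = 2·4. Bump = 10. G_2 = 9.
G_2 = 9. HB_5(9) = 5 + 4. Bump = 10. G_3 = 9.
G_3 = 9. HB_6(9) = 6 + 3. Bump = 10. G_4 = 9.
G_4 = 9. HB_7(9) = 7 + 2. Bump = 10. G_5 = 9.
G_5 = 9. HB_8(9) = 8 + 1. Bump = 10. G_6 = 9.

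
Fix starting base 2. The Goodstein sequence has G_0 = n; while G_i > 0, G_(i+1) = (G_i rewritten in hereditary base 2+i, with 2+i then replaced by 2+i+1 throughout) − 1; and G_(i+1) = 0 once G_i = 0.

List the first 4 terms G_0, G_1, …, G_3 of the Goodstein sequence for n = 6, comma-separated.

step 0: 6 = 2^2 + 2; sub 3 for 2: 3^3 + 3; = 30; G_1 = 30−1 = 29
step 1: 29 = 3^3 + 2; sub 4 for 3: 4^4 + 2; = 258; G_2 = 258−1 = 257
step 2: 257 = 4^4 + 1; sub 5 for 4: 5^5 + 1; = 3126; G_3 = 3126−1 = 3125

6, 29, 257, 3125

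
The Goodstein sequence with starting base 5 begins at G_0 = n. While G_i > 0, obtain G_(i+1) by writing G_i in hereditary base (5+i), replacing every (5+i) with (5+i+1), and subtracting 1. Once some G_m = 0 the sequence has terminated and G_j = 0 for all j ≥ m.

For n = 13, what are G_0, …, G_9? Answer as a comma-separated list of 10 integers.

13, 14, 15, 16, 17, 17, 17, 17, 17, 17

G_0 = 13. HB_5(13) = 2·5 + 3. Bump = 15. G_1 = 14.
G_1 = 14. HB_6(14) = 2·6 + 2. Bump = 16. G_2 = 15.
G_2 = 15. HB_7(15) = 2·7 + 1. Bump = 17. G_3 = 16.
G_3 = 16. HB_8(16) = 2·8. Bump = 18. G_4 = 17.
G_4 = 17. HB_9(17) = 9 + 8. Bump = 18. G_5 = 17.
G_5 = 17. HB_10(17) = 10 + 7. Bump = 18. G_6 = 17.
G_6 = 17. HB_11(17) = 11 + 6. Bump = 18. G_7 = 17.
G_7 = 17. HB_12(17) = 12 + 5. Bump = 18. G_8 = 17.
G_8 = 17. HB_13(17) = 13 + 4. Bump = 18. G_9 = 17.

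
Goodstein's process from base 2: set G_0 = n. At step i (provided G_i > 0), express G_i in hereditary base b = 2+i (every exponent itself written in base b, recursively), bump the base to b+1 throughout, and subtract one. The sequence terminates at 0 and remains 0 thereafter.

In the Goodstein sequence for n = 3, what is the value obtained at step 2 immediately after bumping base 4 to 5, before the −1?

base 2: 3 = 2 + 1; at 3: 3 + 1 = 4; next = 3
base 3: 3 = 3; at 4: 4 = 4; next = 3
base 4: 3 = 3; at 5: 3 = 3; next = 2

3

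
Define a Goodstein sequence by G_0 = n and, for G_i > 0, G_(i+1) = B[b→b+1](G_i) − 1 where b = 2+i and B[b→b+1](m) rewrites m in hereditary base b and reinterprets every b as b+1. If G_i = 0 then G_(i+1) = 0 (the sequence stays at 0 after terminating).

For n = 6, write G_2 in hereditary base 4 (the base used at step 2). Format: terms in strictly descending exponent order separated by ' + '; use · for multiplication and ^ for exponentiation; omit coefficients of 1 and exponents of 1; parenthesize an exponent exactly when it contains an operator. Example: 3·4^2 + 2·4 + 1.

4^4 + 1

6 —HB2→ 2^2 + 2 —bump→ 3^3 + 3 = 30 —(−1)→ 29
29 —HB3→ 3^3 + 2 —bump→ 4^4 + 2 = 258 —(−1)→ 257
257 —HB4→ 4^4 + 1 —bump→ 5^5 + 1 = 3126 —(−1)→ 3125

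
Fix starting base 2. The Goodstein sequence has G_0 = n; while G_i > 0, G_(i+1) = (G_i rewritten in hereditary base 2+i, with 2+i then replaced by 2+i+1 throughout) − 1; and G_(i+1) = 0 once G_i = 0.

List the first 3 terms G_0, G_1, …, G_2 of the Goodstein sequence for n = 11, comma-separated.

11, 84, 1027

step 0: 11 = 2^(2 + 1) + 2 + 1; sub 3 for 2: 3^(3 + 1) + 3 + 1; = 85; G_1 = 85−1 = 84
step 1: 84 = 3^(3 + 1) + 3; sub 4 for 3: 4^(4 + 1) + 4; = 1028; G_2 = 1028−1 = 1027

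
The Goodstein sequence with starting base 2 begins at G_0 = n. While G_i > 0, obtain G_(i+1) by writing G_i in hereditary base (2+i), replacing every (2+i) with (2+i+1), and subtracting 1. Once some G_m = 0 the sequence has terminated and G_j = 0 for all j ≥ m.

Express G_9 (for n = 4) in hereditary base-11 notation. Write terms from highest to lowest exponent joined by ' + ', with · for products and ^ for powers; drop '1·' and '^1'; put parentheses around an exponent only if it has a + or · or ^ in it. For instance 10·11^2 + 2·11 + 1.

2·11^2 + 11

G_0 = 4. HB_2(4) = 2^2. Bump = 27. G_1 = 26.
G_1 = 26. HB_3(26) = 2·3^2 + 2·3 + 2. Bump = 42. G_2 = 41.
G_2 = 41. HB_4(41) = 2·4^2 + 2·4 + 1. Bump = 61. G_3 = 60.
G_3 = 60. HB_5(60) = 2·5^2 + 2·5. Bump = 84. G_4 = 83.
G_4 = 83. HB_6(83) = 2·6^2 + 6 + 5. Bump = 110. G_5 = 109.
G_5 = 109. HB_7(109) = 2·7^2 + 7 + 4. Bump = 140. G_6 = 139.
G_6 = 139. HB_8(139) = 2·8^2 + 8 + 3. Bump = 174. G_7 = 173.
G_7 = 173. HB_9(173) = 2·9^2 + 9 + 2. Bump = 212. G_8 = 211.
G_8 = 211. HB_10(211) = 2·10^2 + 10 + 1. Bump = 254. G_9 = 253.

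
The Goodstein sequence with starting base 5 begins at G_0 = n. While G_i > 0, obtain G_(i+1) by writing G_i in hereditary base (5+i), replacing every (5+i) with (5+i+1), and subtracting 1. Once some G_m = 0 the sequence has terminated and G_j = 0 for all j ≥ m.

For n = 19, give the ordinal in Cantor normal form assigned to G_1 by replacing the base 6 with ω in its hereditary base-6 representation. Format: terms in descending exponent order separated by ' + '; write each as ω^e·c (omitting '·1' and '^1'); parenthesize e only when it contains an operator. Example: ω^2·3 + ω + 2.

ω·3 + 3

G_0=19  [base 5] 3·5 + 4  →[5↦6]→  3·6 + 4 = 22  −1 ⇒ G_1=21
G_1=21  [base 6] 3·6 + 3  →[6↦7]→  3·7 + 3 = 24  −1 ⇒ G_2=23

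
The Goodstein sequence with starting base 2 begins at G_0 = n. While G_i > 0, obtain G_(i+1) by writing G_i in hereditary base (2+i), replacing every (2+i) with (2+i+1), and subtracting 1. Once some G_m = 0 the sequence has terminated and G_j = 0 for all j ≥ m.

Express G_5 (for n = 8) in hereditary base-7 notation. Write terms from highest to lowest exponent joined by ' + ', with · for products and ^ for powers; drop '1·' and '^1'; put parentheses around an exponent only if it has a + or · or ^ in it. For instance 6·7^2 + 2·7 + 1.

2·7^7 + 2·7^2 + 7 + 4

(0) 8|_2 = 2^(2 + 1) ↦ 3^(3 + 1)|_3 = 81 ⇒ 80
(1) 80|_3 = 2·3^3 + 2·3^2 + 2·3 + 2 ↦ 2·4^4 + 2·4^2 + 2·4 + 2|_4 = 554 ⇒ 553
(2) 553|_4 = 2·4^4 + 2·4^2 + 2·4 + 1 ↦ 2·5^5 + 2·5^2 + 2·5 + 1|_5 = 6311 ⇒ 6310
(3) 6310|_5 = 2·5^5 + 2·5^2 + 2·5 ↦ 2·6^6 + 2·6^2 + 2·6|_6 = 93396 ⇒ 93395
(4) 93395|_6 = 2·6^6 + 2·6^2 + 6 + 5 ↦ 2·7^7 + 2·7^2 + 7 + 5|_7 = 1647196 ⇒ 1647195
(5) 1647195|_7 = 2·7^7 + 2·7^2 + 7 + 4 ↦ 2·8^8 + 2·8^2 + 8 + 4|_8 = 33554572 ⇒ 33554571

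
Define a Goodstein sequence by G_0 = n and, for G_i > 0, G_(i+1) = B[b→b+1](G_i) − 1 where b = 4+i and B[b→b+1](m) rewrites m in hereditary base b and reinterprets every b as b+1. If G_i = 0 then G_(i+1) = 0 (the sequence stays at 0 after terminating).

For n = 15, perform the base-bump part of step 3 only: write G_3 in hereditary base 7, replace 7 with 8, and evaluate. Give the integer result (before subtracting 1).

24

15 —HB4→ 3·4 + 3 —bump→ 3·5 + 3 = 18 —(−1)→ 17
17 —HB5→ 3·5 + 2 —bump→ 3·6 + 2 = 20 —(−1)→ 19
19 —HB6→ 3·6 + 1 —bump→ 3·7 + 1 = 22 —(−1)→ 21
21 —HB7→ 3·7 —bump→ 3·8 = 24 —(−1)→ 23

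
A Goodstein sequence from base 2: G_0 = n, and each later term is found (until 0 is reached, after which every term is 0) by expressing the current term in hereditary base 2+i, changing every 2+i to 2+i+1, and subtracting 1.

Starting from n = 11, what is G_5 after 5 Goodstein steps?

G_0=11  [base 2] 2^(2 + 1) + 2 + 1  →[2↦3]→  3^(3 + 1) + 3 + 1 = 85  −1 ⇒ G_1=84
G_1=84  [base 3] 3^(3 + 1) + 3  →[3↦4]→  4^(4 + 1) + 4 = 1028  −1 ⇒ G_2=1027
G_2=1027  [base 4] 4^(4 + 1) + 3  →[4↦5]→  5^(5 + 1) + 3 = 15628  −1 ⇒ G_3=15627
G_3=15627  [base 5] 5^(5 + 1) + 2  →[5↦6]→  6^(6 + 1) + 2 = 279938  −1 ⇒ G_4=279937
G_4=279937  [base 6] 6^(6 + 1) + 1  →[6↦7]→  7^(7 + 1) + 1 = 5764802  −1 ⇒ G_5=5764801

5764801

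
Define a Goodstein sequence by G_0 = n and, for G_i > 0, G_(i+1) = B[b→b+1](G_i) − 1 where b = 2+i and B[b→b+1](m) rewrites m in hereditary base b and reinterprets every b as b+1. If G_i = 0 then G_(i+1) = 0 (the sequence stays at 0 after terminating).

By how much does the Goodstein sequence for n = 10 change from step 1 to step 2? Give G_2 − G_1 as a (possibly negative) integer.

942

[0] 10 ≡ 2^(2 + 1) + 2 (base 2). Lift 3: 84. −1: 83.
[1] 83 ≡ 3^(3 + 1) + 2 (base 3). Lift 4: 1026. −1: 1025.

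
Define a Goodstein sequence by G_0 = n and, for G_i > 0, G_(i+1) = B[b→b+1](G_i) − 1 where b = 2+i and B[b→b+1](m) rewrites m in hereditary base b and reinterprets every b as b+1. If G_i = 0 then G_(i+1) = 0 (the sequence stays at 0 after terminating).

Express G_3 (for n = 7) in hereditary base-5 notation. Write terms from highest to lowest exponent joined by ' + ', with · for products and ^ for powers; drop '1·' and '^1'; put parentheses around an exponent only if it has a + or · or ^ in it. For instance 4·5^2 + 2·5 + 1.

5^5 + 2

base 2: 7 = 2^2 + 2 + 1; at 3: 3^3 + 3 + 1 = 31; next = 30
base 3: 30 = 3^3 + 3; at 4: 4^4 + 4 = 260; next = 259
base 4: 259 = 4^4 + 3; at 5: 5^5 + 3 = 3128; next = 3127
base 5: 3127 = 5^5 + 2; at 6: 6^6 + 2 = 46658; next = 46657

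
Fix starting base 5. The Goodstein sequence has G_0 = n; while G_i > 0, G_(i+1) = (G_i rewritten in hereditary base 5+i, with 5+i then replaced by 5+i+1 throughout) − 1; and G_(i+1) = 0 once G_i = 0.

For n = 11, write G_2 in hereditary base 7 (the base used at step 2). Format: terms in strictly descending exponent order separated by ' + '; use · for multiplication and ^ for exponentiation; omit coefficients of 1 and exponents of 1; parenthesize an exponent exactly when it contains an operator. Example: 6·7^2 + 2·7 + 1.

base 5: 11 = 2·5 + 1; at 6: 2·6 + 1 = 13; next = 12
base 6: 12 = 2·6; at 7: 2·7 = 14; next = 13
base 7: 13 = 7 + 6; at 8: 8 + 6 = 14; next = 13

7 + 6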